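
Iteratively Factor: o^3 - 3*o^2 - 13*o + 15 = (o - 5)*(o^2 + 2*o - 3) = (o - 5)*(o - 1)*(o + 3)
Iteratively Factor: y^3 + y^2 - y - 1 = (y + 1)*(y^2 - 1) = (y - 1)*(y + 1)*(y + 1)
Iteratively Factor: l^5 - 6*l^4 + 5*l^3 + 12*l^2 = (l - 3)*(l^4 - 3*l^3 - 4*l^2) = l*(l - 3)*(l^3 - 3*l^2 - 4*l) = l*(l - 3)*(l + 1)*(l^2 - 4*l) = l*(l - 4)*(l - 3)*(l + 1)*(l)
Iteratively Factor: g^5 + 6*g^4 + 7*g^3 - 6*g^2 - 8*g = (g + 2)*(g^4 + 4*g^3 - g^2 - 4*g) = (g + 2)*(g + 4)*(g^3 - g) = (g + 1)*(g + 2)*(g + 4)*(g^2 - g) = g*(g + 1)*(g + 2)*(g + 4)*(g - 1)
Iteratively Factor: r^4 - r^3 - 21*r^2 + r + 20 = (r + 1)*(r^3 - 2*r^2 - 19*r + 20) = (r - 1)*(r + 1)*(r^2 - r - 20) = (r - 5)*(r - 1)*(r + 1)*(r + 4)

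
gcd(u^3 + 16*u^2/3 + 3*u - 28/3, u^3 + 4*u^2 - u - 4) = u^2 + 3*u - 4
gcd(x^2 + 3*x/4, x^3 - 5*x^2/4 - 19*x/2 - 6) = x + 3/4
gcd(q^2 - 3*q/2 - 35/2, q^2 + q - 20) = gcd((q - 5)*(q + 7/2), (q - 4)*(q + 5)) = 1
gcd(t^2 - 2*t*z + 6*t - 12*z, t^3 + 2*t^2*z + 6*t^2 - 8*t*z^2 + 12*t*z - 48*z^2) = -t^2 + 2*t*z - 6*t + 12*z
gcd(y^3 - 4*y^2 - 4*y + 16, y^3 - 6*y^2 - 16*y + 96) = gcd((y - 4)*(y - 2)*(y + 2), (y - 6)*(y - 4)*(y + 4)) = y - 4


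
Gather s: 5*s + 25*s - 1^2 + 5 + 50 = 30*s + 54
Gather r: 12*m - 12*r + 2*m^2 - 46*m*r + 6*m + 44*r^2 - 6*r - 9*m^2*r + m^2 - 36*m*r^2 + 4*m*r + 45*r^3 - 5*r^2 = 3*m^2 + 18*m + 45*r^3 + r^2*(39 - 36*m) + r*(-9*m^2 - 42*m - 18)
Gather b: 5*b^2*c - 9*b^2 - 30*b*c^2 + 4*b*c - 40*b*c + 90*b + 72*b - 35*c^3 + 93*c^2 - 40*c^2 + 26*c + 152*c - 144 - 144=b^2*(5*c - 9) + b*(-30*c^2 - 36*c + 162) - 35*c^3 + 53*c^2 + 178*c - 288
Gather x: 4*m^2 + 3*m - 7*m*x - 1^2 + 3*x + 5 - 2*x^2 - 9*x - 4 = 4*m^2 + 3*m - 2*x^2 + x*(-7*m - 6)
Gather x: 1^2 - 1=0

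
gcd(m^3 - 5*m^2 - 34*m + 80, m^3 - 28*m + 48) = m - 2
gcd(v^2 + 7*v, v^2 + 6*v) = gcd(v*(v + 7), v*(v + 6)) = v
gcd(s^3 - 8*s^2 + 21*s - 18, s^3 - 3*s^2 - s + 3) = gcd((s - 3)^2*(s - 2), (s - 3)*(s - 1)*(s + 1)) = s - 3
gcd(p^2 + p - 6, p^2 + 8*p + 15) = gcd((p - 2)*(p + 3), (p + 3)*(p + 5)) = p + 3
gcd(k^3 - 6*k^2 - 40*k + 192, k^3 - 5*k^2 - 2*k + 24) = k - 4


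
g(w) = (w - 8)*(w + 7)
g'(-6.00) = -13.00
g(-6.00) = -14.00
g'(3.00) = 5.00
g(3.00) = -50.00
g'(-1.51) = -4.02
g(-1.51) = -52.21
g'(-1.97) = -4.94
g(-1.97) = -50.15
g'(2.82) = 4.64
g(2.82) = -50.87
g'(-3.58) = -8.16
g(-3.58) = -39.60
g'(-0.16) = -1.32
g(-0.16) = -55.81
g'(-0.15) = -1.30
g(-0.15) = -55.83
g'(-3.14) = -7.28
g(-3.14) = -43.00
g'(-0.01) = -1.02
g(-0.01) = -55.99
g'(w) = 2*w - 1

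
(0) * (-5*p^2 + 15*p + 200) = 0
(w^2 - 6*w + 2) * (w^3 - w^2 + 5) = w^5 - 7*w^4 + 8*w^3 + 3*w^2 - 30*w + 10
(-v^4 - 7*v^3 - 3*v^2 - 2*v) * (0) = 0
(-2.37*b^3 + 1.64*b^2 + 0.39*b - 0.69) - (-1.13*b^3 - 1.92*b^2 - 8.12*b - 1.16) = -1.24*b^3 + 3.56*b^2 + 8.51*b + 0.47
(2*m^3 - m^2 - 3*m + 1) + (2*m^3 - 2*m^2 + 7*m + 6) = 4*m^3 - 3*m^2 + 4*m + 7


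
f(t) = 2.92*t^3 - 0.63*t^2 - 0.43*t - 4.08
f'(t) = 8.76*t^2 - 1.26*t - 0.43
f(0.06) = -4.11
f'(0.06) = -0.47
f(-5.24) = -439.25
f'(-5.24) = 246.70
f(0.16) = -4.15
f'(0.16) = -0.41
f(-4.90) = -360.63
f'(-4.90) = 216.07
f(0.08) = -4.12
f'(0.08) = -0.47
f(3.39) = 100.98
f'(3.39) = 95.97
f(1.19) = -0.56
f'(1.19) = 10.48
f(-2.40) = -47.04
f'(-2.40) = 53.05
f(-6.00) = -654.90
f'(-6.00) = 322.49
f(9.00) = 2069.70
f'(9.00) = 697.79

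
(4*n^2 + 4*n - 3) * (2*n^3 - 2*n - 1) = 8*n^5 + 8*n^4 - 14*n^3 - 12*n^2 + 2*n + 3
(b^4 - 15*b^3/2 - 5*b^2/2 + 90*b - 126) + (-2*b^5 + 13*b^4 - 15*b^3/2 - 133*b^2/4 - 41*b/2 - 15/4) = -2*b^5 + 14*b^4 - 15*b^3 - 143*b^2/4 + 139*b/2 - 519/4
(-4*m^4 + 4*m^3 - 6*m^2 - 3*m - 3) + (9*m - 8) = -4*m^4 + 4*m^3 - 6*m^2 + 6*m - 11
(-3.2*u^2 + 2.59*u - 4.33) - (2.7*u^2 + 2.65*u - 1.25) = -5.9*u^2 - 0.0600000000000001*u - 3.08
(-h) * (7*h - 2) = -7*h^2 + 2*h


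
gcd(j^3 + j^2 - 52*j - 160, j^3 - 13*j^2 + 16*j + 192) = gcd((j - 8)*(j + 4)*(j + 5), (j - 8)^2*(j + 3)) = j - 8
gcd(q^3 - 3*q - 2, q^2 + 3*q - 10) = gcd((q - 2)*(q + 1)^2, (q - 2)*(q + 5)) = q - 2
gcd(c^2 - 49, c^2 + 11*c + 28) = c + 7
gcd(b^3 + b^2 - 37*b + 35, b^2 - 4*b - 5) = b - 5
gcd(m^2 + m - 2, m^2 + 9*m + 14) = m + 2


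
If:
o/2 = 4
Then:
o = 8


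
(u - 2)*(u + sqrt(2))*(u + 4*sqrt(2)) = u^3 - 2*u^2 + 5*sqrt(2)*u^2 - 10*sqrt(2)*u + 8*u - 16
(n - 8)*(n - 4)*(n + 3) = n^3 - 9*n^2 - 4*n + 96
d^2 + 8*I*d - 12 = (d + 2*I)*(d + 6*I)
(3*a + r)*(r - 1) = 3*a*r - 3*a + r^2 - r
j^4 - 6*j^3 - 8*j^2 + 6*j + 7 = (j - 7)*(j - 1)*(j + 1)^2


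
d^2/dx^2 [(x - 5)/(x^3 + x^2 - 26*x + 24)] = 2*((x - 5)*(3*x^2 + 2*x - 26)^2 + (-3*x^2 - 2*x - (x - 5)*(3*x + 1) + 26)*(x^3 + x^2 - 26*x + 24))/(x^3 + x^2 - 26*x + 24)^3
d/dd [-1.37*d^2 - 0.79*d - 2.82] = -2.74*d - 0.79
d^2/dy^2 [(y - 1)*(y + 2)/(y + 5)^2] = 18*(1 - y)/(y^4 + 20*y^3 + 150*y^2 + 500*y + 625)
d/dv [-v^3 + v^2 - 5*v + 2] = -3*v^2 + 2*v - 5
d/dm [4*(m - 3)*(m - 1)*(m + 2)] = 12*m^2 - 16*m - 20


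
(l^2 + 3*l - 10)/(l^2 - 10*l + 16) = (l + 5)/(l - 8)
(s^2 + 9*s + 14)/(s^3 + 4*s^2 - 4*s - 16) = (s + 7)/(s^2 + 2*s - 8)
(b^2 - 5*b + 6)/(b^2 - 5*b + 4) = (b^2 - 5*b + 6)/(b^2 - 5*b + 4)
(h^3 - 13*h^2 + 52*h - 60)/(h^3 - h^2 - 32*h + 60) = (h - 6)/(h + 6)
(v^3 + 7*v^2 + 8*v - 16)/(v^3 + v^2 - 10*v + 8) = (v + 4)/(v - 2)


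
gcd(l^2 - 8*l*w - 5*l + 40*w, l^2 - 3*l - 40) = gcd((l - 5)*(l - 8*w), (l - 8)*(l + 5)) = 1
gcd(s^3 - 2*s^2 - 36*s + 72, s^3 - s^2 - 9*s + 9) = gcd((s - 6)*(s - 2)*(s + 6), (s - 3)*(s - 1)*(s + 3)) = 1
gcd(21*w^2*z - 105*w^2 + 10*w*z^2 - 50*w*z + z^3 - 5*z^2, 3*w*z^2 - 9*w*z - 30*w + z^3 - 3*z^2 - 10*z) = 3*w*z - 15*w + z^2 - 5*z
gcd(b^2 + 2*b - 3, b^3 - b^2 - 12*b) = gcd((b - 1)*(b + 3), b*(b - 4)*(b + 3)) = b + 3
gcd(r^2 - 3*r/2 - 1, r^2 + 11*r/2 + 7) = 1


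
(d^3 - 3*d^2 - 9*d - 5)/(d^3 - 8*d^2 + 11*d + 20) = (d + 1)/(d - 4)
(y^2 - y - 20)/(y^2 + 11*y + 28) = (y - 5)/(y + 7)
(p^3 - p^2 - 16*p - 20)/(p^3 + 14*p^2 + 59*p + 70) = (p^2 - 3*p - 10)/(p^2 + 12*p + 35)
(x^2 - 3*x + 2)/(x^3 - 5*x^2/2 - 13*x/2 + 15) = 2*(x - 1)/(2*x^2 - x - 15)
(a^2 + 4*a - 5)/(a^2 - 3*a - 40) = (a - 1)/(a - 8)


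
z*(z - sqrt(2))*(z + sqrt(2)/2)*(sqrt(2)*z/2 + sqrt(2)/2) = sqrt(2)*z^4/2 - z^3/2 + sqrt(2)*z^3/2 - sqrt(2)*z^2/2 - z^2/2 - sqrt(2)*z/2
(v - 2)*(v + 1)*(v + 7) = v^3 + 6*v^2 - 9*v - 14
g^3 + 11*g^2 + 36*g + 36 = (g + 2)*(g + 3)*(g + 6)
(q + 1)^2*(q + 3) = q^3 + 5*q^2 + 7*q + 3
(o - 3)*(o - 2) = o^2 - 5*o + 6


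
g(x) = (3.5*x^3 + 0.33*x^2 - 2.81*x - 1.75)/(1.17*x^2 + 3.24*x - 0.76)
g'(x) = (-2.34*x - 3.24)*(3.5*x^3 + 0.33*x^2 - 2.81*x - 1.75)/(1.17*x^2 + 3.24*x - 0.76)^2 + (10.5*x^2 + 0.66*x - 2.81)/(1.17*x^2 + 3.24*x - 0.76) = (4.095*x^4 + 22.68*x^3 - 3.6231*x^2 + 3.5934*x + 7.8056)/(1.3689*x^4 + 7.5816*x^3 + 8.7192*x^2 - 4.9248*x + 0.5776)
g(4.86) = 9.25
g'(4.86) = 2.66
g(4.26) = 7.67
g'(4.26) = 2.60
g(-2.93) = 376.90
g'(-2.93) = -6934.27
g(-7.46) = -35.23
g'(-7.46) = 1.89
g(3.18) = 4.92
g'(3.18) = 2.47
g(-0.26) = 0.69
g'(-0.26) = 2.69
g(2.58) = 3.46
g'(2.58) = 2.38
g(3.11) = 4.75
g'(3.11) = 2.46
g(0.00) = 2.30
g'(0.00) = 13.51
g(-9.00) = -38.57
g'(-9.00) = 2.38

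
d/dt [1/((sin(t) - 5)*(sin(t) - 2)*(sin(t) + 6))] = (-3*sin(t)^2 + 2*sin(t) + 32)*cos(t)/((sin(t) - 5)^2*(sin(t) - 2)^2*(sin(t) + 6)^2)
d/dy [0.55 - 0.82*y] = -0.820000000000000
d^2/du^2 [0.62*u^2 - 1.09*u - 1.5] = 1.24000000000000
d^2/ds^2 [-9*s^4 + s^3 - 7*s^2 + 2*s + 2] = -108*s^2 + 6*s - 14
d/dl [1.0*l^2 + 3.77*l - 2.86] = 2.0*l + 3.77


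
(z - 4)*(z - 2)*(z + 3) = z^3 - 3*z^2 - 10*z + 24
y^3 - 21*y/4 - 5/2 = (y - 5/2)*(y + 1/2)*(y + 2)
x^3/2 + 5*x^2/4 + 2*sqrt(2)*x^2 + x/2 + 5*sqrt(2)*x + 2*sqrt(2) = (x/2 + 1)*(x + 1/2)*(x + 4*sqrt(2))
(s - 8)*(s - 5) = s^2 - 13*s + 40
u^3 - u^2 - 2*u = u*(u - 2)*(u + 1)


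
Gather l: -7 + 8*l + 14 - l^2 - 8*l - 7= -l^2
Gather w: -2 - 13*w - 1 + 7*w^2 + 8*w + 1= 7*w^2 - 5*w - 2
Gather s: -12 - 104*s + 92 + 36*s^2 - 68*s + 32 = 36*s^2 - 172*s + 112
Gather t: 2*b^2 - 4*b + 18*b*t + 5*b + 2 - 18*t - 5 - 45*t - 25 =2*b^2 + b + t*(18*b - 63) - 28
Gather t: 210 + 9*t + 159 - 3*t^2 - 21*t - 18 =-3*t^2 - 12*t + 351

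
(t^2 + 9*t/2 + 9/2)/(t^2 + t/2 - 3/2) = (t + 3)/(t - 1)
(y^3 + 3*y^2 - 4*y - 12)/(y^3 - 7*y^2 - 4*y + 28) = (y + 3)/(y - 7)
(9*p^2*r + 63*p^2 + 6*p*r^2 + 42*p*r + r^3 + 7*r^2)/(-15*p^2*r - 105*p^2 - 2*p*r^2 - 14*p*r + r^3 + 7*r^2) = (-3*p - r)/(5*p - r)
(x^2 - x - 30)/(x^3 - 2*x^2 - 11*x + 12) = (x^2 - x - 30)/(x^3 - 2*x^2 - 11*x + 12)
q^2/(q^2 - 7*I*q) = q/(q - 7*I)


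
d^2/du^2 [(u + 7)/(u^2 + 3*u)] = 2*(u^3 + 21*u^2 + 63*u + 63)/(u^3*(u^3 + 9*u^2 + 27*u + 27))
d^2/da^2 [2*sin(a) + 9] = -2*sin(a)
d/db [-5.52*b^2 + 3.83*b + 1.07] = 3.83 - 11.04*b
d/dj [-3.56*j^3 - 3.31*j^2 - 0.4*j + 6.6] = -10.68*j^2 - 6.62*j - 0.4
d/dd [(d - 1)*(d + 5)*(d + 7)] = 3*d^2 + 22*d + 23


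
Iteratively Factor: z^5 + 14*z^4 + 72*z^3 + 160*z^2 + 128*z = (z + 2)*(z^4 + 12*z^3 + 48*z^2 + 64*z) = z*(z + 2)*(z^3 + 12*z^2 + 48*z + 64) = z*(z + 2)*(z + 4)*(z^2 + 8*z + 16) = z*(z + 2)*(z + 4)^2*(z + 4)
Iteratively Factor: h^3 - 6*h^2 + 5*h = (h - 5)*(h^2 - h) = (h - 5)*(h - 1)*(h)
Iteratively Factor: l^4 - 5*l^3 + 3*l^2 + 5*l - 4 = (l - 1)*(l^3 - 4*l^2 - l + 4) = (l - 1)^2*(l^2 - 3*l - 4) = (l - 1)^2*(l + 1)*(l - 4)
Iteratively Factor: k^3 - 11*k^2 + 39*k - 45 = (k - 3)*(k^2 - 8*k + 15) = (k - 5)*(k - 3)*(k - 3)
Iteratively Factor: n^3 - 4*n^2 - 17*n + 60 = (n + 4)*(n^2 - 8*n + 15) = (n - 5)*(n + 4)*(n - 3)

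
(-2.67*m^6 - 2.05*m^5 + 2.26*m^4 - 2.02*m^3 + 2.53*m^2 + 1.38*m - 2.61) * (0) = 0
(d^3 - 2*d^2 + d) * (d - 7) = d^4 - 9*d^3 + 15*d^2 - 7*d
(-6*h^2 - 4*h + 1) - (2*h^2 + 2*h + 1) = -8*h^2 - 6*h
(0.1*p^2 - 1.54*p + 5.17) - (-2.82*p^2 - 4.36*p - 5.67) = 2.92*p^2 + 2.82*p + 10.84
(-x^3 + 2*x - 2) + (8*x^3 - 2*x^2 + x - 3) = 7*x^3 - 2*x^2 + 3*x - 5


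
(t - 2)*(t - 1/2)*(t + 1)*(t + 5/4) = t^4 - t^3/4 - 27*t^2/8 - 7*t/8 + 5/4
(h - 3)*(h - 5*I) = h^2 - 3*h - 5*I*h + 15*I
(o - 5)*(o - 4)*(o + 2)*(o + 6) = o^4 - o^3 - 40*o^2 + 52*o + 240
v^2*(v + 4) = v^3 + 4*v^2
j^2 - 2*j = j*(j - 2)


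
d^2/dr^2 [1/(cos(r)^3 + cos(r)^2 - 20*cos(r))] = ((-77*cos(r) + 8*cos(2*r) + 9*cos(3*r))*(cos(r)^2 + cos(r) - 20)*cos(r)/4 + 2*(3*cos(r)^2 + 2*cos(r) - 20)^2*sin(r)^2)/((cos(r)^2 + cos(r) - 20)^3*cos(r)^3)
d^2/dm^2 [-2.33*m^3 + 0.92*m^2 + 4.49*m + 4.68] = 1.84 - 13.98*m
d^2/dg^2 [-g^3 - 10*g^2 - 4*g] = -6*g - 20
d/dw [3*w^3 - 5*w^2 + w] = 9*w^2 - 10*w + 1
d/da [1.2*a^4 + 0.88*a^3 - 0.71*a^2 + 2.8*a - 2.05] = 4.8*a^3 + 2.64*a^2 - 1.42*a + 2.8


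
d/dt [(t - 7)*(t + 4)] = 2*t - 3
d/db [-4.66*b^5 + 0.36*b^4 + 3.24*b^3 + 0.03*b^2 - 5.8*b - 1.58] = -23.3*b^4 + 1.44*b^3 + 9.72*b^2 + 0.06*b - 5.8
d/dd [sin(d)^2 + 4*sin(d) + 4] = 2*(sin(d) + 2)*cos(d)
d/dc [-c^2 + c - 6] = 1 - 2*c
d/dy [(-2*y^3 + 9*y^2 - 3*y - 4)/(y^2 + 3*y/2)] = 2*(-4*y^4 - 12*y^3 + 33*y^2 + 16*y + 12)/(y^2*(4*y^2 + 12*y + 9))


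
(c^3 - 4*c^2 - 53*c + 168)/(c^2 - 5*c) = (c^3 - 4*c^2 - 53*c + 168)/(c*(c - 5))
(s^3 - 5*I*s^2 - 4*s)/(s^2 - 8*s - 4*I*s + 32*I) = s*(s - I)/(s - 8)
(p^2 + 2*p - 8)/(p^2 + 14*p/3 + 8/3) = 3*(p - 2)/(3*p + 2)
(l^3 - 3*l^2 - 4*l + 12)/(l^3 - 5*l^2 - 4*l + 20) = (l - 3)/(l - 5)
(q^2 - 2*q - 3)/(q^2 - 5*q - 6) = (q - 3)/(q - 6)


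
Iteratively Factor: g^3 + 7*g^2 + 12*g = (g + 4)*(g^2 + 3*g) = (g + 3)*(g + 4)*(g)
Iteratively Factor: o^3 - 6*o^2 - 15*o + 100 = (o + 4)*(o^2 - 10*o + 25) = (o - 5)*(o + 4)*(o - 5)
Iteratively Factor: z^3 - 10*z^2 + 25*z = (z - 5)*(z^2 - 5*z) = z*(z - 5)*(z - 5)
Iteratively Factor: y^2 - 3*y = (y)*(y - 3)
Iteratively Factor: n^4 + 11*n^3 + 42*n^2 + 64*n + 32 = (n + 1)*(n^3 + 10*n^2 + 32*n + 32) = (n + 1)*(n + 4)*(n^2 + 6*n + 8) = (n + 1)*(n + 2)*(n + 4)*(n + 4)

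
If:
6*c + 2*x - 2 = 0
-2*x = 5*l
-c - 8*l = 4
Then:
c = -4/53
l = -26/53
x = 65/53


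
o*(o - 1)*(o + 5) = o^3 + 4*o^2 - 5*o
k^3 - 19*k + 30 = (k - 3)*(k - 2)*(k + 5)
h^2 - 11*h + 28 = (h - 7)*(h - 4)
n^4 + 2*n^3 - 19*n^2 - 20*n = n*(n - 4)*(n + 1)*(n + 5)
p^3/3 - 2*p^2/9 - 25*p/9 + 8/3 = (p/3 + 1)*(p - 8/3)*(p - 1)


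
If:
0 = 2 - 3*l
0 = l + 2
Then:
No Solution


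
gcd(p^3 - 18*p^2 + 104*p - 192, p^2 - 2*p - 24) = p - 6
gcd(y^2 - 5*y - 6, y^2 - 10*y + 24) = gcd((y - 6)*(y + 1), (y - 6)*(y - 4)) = y - 6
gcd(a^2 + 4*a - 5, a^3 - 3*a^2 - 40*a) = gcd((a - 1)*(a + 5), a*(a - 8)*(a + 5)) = a + 5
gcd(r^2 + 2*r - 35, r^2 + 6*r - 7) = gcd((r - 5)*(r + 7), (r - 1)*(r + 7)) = r + 7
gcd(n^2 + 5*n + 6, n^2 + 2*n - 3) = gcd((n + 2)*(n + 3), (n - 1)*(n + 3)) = n + 3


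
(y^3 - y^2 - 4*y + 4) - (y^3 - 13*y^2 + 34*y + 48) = 12*y^2 - 38*y - 44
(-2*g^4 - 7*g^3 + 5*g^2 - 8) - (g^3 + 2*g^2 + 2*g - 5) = -2*g^4 - 8*g^3 + 3*g^2 - 2*g - 3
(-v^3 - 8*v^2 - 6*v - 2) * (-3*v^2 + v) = 3*v^5 + 23*v^4 + 10*v^3 - 2*v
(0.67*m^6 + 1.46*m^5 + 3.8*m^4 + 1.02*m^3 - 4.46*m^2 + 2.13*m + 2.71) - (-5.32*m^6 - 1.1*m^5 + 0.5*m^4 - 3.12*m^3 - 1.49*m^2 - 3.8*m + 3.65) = 5.99*m^6 + 2.56*m^5 + 3.3*m^4 + 4.14*m^3 - 2.97*m^2 + 5.93*m - 0.94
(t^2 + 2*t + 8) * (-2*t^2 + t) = -2*t^4 - 3*t^3 - 14*t^2 + 8*t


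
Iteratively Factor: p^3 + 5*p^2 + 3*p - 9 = (p + 3)*(p^2 + 2*p - 3) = (p + 3)^2*(p - 1)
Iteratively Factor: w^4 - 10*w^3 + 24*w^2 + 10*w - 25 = (w - 1)*(w^3 - 9*w^2 + 15*w + 25) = (w - 1)*(w + 1)*(w^2 - 10*w + 25) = (w - 5)*(w - 1)*(w + 1)*(w - 5)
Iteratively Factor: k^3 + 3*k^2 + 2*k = (k + 2)*(k^2 + k) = (k + 1)*(k + 2)*(k)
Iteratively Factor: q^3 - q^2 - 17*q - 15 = (q + 1)*(q^2 - 2*q - 15) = (q + 1)*(q + 3)*(q - 5)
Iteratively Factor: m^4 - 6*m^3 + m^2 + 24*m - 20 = (m - 5)*(m^3 - m^2 - 4*m + 4) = (m - 5)*(m - 1)*(m^2 - 4) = (m - 5)*(m - 2)*(m - 1)*(m + 2)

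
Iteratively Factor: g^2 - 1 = (g - 1)*(g + 1)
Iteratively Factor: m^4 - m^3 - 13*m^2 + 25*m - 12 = (m + 4)*(m^3 - 5*m^2 + 7*m - 3) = (m - 1)*(m + 4)*(m^2 - 4*m + 3) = (m - 3)*(m - 1)*(m + 4)*(m - 1)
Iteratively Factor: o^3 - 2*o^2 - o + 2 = (o + 1)*(o^2 - 3*o + 2) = (o - 1)*(o + 1)*(o - 2)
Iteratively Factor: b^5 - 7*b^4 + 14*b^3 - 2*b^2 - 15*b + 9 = (b - 3)*(b^4 - 4*b^3 + 2*b^2 + 4*b - 3) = (b - 3)^2*(b^3 - b^2 - b + 1) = (b - 3)^2*(b + 1)*(b^2 - 2*b + 1) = (b - 3)^2*(b - 1)*(b + 1)*(b - 1)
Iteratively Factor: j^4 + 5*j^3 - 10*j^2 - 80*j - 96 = (j + 2)*(j^3 + 3*j^2 - 16*j - 48) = (j - 4)*(j + 2)*(j^2 + 7*j + 12) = (j - 4)*(j + 2)*(j + 4)*(j + 3)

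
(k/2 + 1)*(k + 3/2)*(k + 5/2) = k^3/2 + 3*k^2 + 47*k/8 + 15/4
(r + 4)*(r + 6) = r^2 + 10*r + 24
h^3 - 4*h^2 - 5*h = h*(h - 5)*(h + 1)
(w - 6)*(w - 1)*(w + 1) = w^3 - 6*w^2 - w + 6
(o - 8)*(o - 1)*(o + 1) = o^3 - 8*o^2 - o + 8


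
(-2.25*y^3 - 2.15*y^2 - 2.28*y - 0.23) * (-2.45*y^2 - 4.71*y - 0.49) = 5.5125*y^5 + 15.865*y^4 + 16.815*y^3 + 12.3558*y^2 + 2.2005*y + 0.1127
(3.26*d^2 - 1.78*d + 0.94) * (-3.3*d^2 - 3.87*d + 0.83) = -10.758*d^4 - 6.7422*d^3 + 6.4924*d^2 - 5.1152*d + 0.7802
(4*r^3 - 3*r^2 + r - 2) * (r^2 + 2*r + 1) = 4*r^5 + 5*r^4 - r^3 - 3*r^2 - 3*r - 2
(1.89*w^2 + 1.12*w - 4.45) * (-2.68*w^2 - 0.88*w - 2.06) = -5.0652*w^4 - 4.6648*w^3 + 7.047*w^2 + 1.6088*w + 9.167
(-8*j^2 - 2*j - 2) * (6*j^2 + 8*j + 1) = -48*j^4 - 76*j^3 - 36*j^2 - 18*j - 2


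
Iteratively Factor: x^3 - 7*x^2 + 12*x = (x - 3)*(x^2 - 4*x) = x*(x - 3)*(x - 4)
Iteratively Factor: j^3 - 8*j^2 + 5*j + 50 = (j + 2)*(j^2 - 10*j + 25) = (j - 5)*(j + 2)*(j - 5)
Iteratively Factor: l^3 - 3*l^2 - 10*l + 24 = (l - 4)*(l^2 + l - 6) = (l - 4)*(l - 2)*(l + 3)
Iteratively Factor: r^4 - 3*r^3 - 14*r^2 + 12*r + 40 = (r + 2)*(r^3 - 5*r^2 - 4*r + 20) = (r - 2)*(r + 2)*(r^2 - 3*r - 10) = (r - 2)*(r + 2)^2*(r - 5)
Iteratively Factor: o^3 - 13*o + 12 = (o + 4)*(o^2 - 4*o + 3) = (o - 3)*(o + 4)*(o - 1)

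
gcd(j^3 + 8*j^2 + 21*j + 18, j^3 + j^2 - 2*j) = j + 2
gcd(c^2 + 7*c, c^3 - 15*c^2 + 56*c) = c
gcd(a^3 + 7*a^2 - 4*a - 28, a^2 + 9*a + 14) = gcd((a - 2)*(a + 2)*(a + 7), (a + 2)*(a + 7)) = a^2 + 9*a + 14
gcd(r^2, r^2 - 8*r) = r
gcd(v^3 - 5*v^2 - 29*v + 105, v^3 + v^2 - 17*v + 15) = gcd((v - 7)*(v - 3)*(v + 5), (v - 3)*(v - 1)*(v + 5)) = v^2 + 2*v - 15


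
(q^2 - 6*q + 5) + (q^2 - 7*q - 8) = 2*q^2 - 13*q - 3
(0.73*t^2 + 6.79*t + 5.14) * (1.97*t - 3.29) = 1.4381*t^3 + 10.9746*t^2 - 12.2133*t - 16.9106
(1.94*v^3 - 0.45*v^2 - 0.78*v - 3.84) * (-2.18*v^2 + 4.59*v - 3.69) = -4.2292*v^5 + 9.8856*v^4 - 7.5237*v^3 + 6.4515*v^2 - 14.7474*v + 14.1696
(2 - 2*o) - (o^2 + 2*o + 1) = -o^2 - 4*o + 1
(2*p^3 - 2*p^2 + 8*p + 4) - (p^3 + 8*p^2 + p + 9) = p^3 - 10*p^2 + 7*p - 5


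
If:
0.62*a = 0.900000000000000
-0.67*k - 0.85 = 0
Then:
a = 1.45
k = -1.27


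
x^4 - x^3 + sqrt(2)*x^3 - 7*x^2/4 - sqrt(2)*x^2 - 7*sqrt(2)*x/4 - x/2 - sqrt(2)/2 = (x - 2)*(x + 1/2)^2*(x + sqrt(2))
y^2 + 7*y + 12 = (y + 3)*(y + 4)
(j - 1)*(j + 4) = j^2 + 3*j - 4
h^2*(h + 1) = h^3 + h^2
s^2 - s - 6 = (s - 3)*(s + 2)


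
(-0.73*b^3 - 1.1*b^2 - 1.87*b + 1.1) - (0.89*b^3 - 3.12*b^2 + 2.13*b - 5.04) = -1.62*b^3 + 2.02*b^2 - 4.0*b + 6.14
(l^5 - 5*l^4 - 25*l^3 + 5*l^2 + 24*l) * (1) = l^5 - 5*l^4 - 25*l^3 + 5*l^2 + 24*l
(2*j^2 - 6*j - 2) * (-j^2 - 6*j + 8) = -2*j^4 - 6*j^3 + 54*j^2 - 36*j - 16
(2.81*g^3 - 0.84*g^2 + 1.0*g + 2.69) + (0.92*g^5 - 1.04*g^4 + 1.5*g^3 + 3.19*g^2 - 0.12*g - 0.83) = 0.92*g^5 - 1.04*g^4 + 4.31*g^3 + 2.35*g^2 + 0.88*g + 1.86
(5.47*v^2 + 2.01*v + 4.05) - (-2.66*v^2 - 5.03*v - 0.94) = 8.13*v^2 + 7.04*v + 4.99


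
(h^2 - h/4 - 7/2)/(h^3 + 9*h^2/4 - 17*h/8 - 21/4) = 2*(h - 2)/(2*h^2 + h - 6)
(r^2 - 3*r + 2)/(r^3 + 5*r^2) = (r^2 - 3*r + 2)/(r^2*(r + 5))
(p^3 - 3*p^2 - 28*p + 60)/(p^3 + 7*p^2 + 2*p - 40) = (p - 6)/(p + 4)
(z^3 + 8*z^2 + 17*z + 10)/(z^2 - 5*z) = (z^3 + 8*z^2 + 17*z + 10)/(z*(z - 5))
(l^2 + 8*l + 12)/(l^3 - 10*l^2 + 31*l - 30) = (l^2 + 8*l + 12)/(l^3 - 10*l^2 + 31*l - 30)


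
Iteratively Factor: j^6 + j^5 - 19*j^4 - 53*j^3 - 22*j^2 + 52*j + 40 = (j + 2)*(j^5 - j^4 - 17*j^3 - 19*j^2 + 16*j + 20) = (j + 1)*(j + 2)*(j^4 - 2*j^3 - 15*j^2 - 4*j + 20) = (j + 1)*(j + 2)^2*(j^3 - 4*j^2 - 7*j + 10) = (j - 1)*(j + 1)*(j + 2)^2*(j^2 - 3*j - 10) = (j - 1)*(j + 1)*(j + 2)^3*(j - 5)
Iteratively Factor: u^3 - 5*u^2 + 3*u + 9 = (u - 3)*(u^2 - 2*u - 3) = (u - 3)^2*(u + 1)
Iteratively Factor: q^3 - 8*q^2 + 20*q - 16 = (q - 4)*(q^2 - 4*q + 4) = (q - 4)*(q - 2)*(q - 2)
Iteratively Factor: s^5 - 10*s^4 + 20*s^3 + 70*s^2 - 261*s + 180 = (s - 5)*(s^4 - 5*s^3 - 5*s^2 + 45*s - 36) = (s - 5)*(s - 1)*(s^3 - 4*s^2 - 9*s + 36) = (s - 5)*(s - 1)*(s + 3)*(s^2 - 7*s + 12) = (s - 5)*(s - 3)*(s - 1)*(s + 3)*(s - 4)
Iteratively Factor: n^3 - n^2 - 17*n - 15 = (n + 1)*(n^2 - 2*n - 15) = (n - 5)*(n + 1)*(n + 3)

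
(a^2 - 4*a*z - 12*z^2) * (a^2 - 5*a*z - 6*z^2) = a^4 - 9*a^3*z + 2*a^2*z^2 + 84*a*z^3 + 72*z^4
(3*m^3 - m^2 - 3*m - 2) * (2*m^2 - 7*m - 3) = 6*m^5 - 23*m^4 - 8*m^3 + 20*m^2 + 23*m + 6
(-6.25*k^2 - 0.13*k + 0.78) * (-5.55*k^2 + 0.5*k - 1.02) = 34.6875*k^4 - 2.4035*k^3 + 1.981*k^2 + 0.5226*k - 0.7956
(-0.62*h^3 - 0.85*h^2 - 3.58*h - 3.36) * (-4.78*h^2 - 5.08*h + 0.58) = 2.9636*h^5 + 7.2126*h^4 + 21.0708*h^3 + 33.7542*h^2 + 14.9924*h - 1.9488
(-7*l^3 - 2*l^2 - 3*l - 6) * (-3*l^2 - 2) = 21*l^5 + 6*l^4 + 23*l^3 + 22*l^2 + 6*l + 12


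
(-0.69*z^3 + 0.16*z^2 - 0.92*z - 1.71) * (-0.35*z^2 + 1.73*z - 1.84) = 0.2415*z^5 - 1.2497*z^4 + 1.8684*z^3 - 1.2875*z^2 - 1.2655*z + 3.1464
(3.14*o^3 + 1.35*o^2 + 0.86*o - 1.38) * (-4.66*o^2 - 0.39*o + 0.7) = -14.6324*o^5 - 7.5156*o^4 - 2.3361*o^3 + 7.0404*o^2 + 1.1402*o - 0.966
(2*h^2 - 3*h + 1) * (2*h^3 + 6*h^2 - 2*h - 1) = 4*h^5 + 6*h^4 - 20*h^3 + 10*h^2 + h - 1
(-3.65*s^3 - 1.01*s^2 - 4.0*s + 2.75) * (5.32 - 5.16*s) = 18.834*s^4 - 14.2064*s^3 + 15.2668*s^2 - 35.47*s + 14.63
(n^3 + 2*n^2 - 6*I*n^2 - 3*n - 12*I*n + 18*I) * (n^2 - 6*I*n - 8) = n^5 + 2*n^4 - 12*I*n^4 - 47*n^3 - 24*I*n^3 - 88*n^2 + 84*I*n^2 + 132*n + 96*I*n - 144*I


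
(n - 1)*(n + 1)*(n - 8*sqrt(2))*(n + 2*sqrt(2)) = n^4 - 6*sqrt(2)*n^3 - 33*n^2 + 6*sqrt(2)*n + 32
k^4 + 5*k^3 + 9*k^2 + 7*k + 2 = (k + 1)^3*(k + 2)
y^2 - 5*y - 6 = (y - 6)*(y + 1)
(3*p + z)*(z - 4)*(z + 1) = 3*p*z^2 - 9*p*z - 12*p + z^3 - 3*z^2 - 4*z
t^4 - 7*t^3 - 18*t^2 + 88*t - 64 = (t - 8)*(t - 2)*(t - 1)*(t + 4)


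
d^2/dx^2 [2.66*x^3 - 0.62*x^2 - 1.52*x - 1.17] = 15.96*x - 1.24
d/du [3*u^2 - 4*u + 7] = 6*u - 4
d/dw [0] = 0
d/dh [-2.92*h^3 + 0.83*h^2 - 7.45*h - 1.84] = -8.76*h^2 + 1.66*h - 7.45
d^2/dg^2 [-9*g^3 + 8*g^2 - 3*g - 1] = 16 - 54*g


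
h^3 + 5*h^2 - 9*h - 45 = (h - 3)*(h + 3)*(h + 5)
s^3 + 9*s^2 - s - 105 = (s - 3)*(s + 5)*(s + 7)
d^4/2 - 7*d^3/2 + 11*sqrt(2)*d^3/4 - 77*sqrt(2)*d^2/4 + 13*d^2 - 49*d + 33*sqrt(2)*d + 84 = (d/2 + sqrt(2))*(d - 4)*(d - 3)*(d + 7*sqrt(2)/2)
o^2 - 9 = (o - 3)*(o + 3)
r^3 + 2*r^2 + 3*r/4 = r*(r + 1/2)*(r + 3/2)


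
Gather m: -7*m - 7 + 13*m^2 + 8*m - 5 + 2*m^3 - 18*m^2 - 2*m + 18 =2*m^3 - 5*m^2 - m + 6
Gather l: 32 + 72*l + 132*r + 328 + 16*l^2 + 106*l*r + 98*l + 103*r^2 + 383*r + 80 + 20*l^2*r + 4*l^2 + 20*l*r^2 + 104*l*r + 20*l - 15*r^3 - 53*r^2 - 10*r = l^2*(20*r + 20) + l*(20*r^2 + 210*r + 190) - 15*r^3 + 50*r^2 + 505*r + 440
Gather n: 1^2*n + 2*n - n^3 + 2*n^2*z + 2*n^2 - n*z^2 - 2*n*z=-n^3 + n^2*(2*z + 2) + n*(-z^2 - 2*z + 3)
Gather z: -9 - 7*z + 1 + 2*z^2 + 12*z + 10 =2*z^2 + 5*z + 2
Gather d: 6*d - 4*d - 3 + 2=2*d - 1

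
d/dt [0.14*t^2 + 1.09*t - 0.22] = 0.28*t + 1.09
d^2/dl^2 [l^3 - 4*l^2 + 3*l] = 6*l - 8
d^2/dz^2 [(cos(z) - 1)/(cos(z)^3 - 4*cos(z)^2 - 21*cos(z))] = (-2*(cos(z) - 1)*(-3*cos(z)^2 + 8*cos(z) + 21)^2*sin(z)^2 + (sin(z)^2 + 4*cos(z) + 20)^2*cos(z)^3 + (sin(z)^2 + 4*cos(z) + 20)*(12*(1 - cos(2*z))^2 + 162*cos(z) - 152*cos(2*z) - 82*cos(3*z) + 9*cos(4*z) + 63)*cos(z)/8)/((sin(z)^2 + 4*cos(z) + 20)^3*cos(z)^3)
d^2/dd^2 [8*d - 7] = 0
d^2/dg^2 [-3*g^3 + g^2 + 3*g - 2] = 2 - 18*g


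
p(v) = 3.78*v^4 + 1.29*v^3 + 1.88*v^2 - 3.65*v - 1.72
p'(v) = 15.12*v^3 + 3.87*v^2 + 3.76*v - 3.65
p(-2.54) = 155.88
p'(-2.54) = -236.01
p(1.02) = 1.97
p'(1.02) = 20.26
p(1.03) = 2.18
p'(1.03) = 20.85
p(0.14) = -2.19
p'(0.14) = -3.01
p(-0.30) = -0.46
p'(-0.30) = -4.84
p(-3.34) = 453.79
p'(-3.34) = -536.40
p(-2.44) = 133.62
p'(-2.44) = -209.43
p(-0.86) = 4.06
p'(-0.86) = -13.64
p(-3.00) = 297.50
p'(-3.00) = -388.34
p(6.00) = 5221.58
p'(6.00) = 3424.15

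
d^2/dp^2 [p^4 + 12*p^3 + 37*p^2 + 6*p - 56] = 12*p^2 + 72*p + 74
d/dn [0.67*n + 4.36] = 0.670000000000000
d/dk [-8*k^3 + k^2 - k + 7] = -24*k^2 + 2*k - 1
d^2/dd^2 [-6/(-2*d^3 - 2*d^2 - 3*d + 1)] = 12*(-2*(3*d + 1)*(2*d^3 + 2*d^2 + 3*d - 1) + (6*d^2 + 4*d + 3)^2)/(2*d^3 + 2*d^2 + 3*d - 1)^3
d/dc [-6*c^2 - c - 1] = -12*c - 1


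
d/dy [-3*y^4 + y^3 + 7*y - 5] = -12*y^3 + 3*y^2 + 7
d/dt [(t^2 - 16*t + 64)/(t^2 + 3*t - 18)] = (19*t^2 - 164*t + 96)/(t^4 + 6*t^3 - 27*t^2 - 108*t + 324)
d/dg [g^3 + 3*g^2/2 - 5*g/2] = 3*g^2 + 3*g - 5/2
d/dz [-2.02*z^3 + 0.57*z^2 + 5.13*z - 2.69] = -6.06*z^2 + 1.14*z + 5.13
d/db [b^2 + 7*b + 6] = 2*b + 7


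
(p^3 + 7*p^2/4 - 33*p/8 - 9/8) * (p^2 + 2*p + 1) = p^5 + 15*p^4/4 + 3*p^3/8 - 61*p^2/8 - 51*p/8 - 9/8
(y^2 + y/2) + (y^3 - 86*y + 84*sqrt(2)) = y^3 + y^2 - 171*y/2 + 84*sqrt(2)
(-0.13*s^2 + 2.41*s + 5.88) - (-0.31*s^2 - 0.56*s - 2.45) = 0.18*s^2 + 2.97*s + 8.33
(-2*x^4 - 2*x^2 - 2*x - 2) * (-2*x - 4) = 4*x^5 + 8*x^4 + 4*x^3 + 12*x^2 + 12*x + 8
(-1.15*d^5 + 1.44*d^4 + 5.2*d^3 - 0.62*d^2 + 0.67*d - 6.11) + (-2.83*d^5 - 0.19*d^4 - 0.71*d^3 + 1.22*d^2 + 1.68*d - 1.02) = -3.98*d^5 + 1.25*d^4 + 4.49*d^3 + 0.6*d^2 + 2.35*d - 7.13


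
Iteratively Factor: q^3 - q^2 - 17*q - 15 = (q + 3)*(q^2 - 4*q - 5) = (q + 1)*(q + 3)*(q - 5)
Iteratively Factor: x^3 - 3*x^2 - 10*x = (x - 5)*(x^2 + 2*x) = (x - 5)*(x + 2)*(x)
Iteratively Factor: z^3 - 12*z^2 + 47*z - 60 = (z - 5)*(z^2 - 7*z + 12) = (z - 5)*(z - 4)*(z - 3)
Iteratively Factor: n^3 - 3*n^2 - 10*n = (n - 5)*(n^2 + 2*n) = (n - 5)*(n + 2)*(n)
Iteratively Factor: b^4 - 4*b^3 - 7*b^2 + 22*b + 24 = (b - 3)*(b^3 - b^2 - 10*b - 8) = (b - 3)*(b + 2)*(b^2 - 3*b - 4) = (b - 4)*(b - 3)*(b + 2)*(b + 1)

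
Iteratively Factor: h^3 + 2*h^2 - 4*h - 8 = (h - 2)*(h^2 + 4*h + 4) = (h - 2)*(h + 2)*(h + 2)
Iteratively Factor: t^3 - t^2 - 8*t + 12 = (t - 2)*(t^2 + t - 6) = (t - 2)^2*(t + 3)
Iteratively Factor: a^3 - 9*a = (a + 3)*(a^2 - 3*a) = (a - 3)*(a + 3)*(a)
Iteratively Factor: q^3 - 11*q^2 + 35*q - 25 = (q - 5)*(q^2 - 6*q + 5) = (q - 5)^2*(q - 1)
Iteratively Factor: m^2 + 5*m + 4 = (m + 1)*(m + 4)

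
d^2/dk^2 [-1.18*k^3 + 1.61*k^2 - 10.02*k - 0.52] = 3.22 - 7.08*k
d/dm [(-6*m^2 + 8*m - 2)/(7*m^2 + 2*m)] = 4*(-17*m^2 + 7*m + 1)/(m^2*(49*m^2 + 28*m + 4))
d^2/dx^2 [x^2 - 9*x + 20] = 2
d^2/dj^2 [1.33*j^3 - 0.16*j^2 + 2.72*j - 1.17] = 7.98*j - 0.32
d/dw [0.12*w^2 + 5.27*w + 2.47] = 0.24*w + 5.27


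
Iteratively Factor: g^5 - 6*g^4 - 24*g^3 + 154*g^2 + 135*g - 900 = (g + 3)*(g^4 - 9*g^3 + 3*g^2 + 145*g - 300) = (g - 3)*(g + 3)*(g^3 - 6*g^2 - 15*g + 100) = (g - 5)*(g - 3)*(g + 3)*(g^2 - g - 20) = (g - 5)^2*(g - 3)*(g + 3)*(g + 4)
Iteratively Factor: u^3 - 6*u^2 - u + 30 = (u - 3)*(u^2 - 3*u - 10) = (u - 5)*(u - 3)*(u + 2)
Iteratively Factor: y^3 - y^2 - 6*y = (y)*(y^2 - y - 6) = y*(y + 2)*(y - 3)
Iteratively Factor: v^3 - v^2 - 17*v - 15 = (v - 5)*(v^2 + 4*v + 3) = (v - 5)*(v + 1)*(v + 3)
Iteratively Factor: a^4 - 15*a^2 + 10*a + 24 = (a - 3)*(a^3 + 3*a^2 - 6*a - 8) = (a - 3)*(a + 4)*(a^2 - a - 2) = (a - 3)*(a + 1)*(a + 4)*(a - 2)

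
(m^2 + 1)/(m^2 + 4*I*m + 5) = (m + I)/(m + 5*I)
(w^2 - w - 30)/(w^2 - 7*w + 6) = (w + 5)/(w - 1)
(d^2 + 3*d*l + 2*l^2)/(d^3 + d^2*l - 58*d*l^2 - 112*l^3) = (d + l)/(d^2 - d*l - 56*l^2)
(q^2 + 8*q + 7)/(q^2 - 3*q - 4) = (q + 7)/(q - 4)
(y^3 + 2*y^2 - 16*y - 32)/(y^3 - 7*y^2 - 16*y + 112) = (y + 2)/(y - 7)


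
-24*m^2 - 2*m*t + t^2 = (-6*m + t)*(4*m + t)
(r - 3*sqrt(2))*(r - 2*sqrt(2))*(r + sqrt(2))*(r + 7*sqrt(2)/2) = r^4 - sqrt(2)*r^3/2 - 26*r^2 + 19*sqrt(2)*r + 84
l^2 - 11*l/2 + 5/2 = (l - 5)*(l - 1/2)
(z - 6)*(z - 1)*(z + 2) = z^3 - 5*z^2 - 8*z + 12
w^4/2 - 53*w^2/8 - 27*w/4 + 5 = (w/2 + 1)*(w - 4)*(w - 1/2)*(w + 5/2)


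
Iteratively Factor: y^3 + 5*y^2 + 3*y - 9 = (y + 3)*(y^2 + 2*y - 3) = (y + 3)^2*(y - 1)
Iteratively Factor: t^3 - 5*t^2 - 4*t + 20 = (t - 2)*(t^2 - 3*t - 10) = (t - 2)*(t + 2)*(t - 5)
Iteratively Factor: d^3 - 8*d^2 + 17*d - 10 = (d - 2)*(d^2 - 6*d + 5) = (d - 5)*(d - 2)*(d - 1)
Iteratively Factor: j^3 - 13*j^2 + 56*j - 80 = (j - 4)*(j^2 - 9*j + 20) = (j - 4)^2*(j - 5)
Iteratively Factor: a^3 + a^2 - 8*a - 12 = (a - 3)*(a^2 + 4*a + 4) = (a - 3)*(a + 2)*(a + 2)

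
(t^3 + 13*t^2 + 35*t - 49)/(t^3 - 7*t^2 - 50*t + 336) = (t^2 + 6*t - 7)/(t^2 - 14*t + 48)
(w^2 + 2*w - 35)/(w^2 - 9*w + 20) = (w + 7)/(w - 4)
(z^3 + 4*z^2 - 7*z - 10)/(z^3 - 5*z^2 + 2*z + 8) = (z + 5)/(z - 4)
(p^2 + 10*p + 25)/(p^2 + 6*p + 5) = (p + 5)/(p + 1)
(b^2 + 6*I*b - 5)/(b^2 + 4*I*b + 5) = (b + I)/(b - I)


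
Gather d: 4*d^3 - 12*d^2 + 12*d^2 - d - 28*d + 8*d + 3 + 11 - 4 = 4*d^3 - 21*d + 10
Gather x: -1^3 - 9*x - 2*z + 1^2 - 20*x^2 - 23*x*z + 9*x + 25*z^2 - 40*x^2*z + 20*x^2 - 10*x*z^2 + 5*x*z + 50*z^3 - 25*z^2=-40*x^2*z + x*(-10*z^2 - 18*z) + 50*z^3 - 2*z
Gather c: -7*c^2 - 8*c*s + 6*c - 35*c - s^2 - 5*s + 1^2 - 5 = -7*c^2 + c*(-8*s - 29) - s^2 - 5*s - 4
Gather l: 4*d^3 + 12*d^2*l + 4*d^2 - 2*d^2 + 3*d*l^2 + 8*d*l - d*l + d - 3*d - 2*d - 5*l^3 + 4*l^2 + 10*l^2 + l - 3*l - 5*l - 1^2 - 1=4*d^3 + 2*d^2 - 4*d - 5*l^3 + l^2*(3*d + 14) + l*(12*d^2 + 7*d - 7) - 2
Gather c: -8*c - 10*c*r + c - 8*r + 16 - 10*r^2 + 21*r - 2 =c*(-10*r - 7) - 10*r^2 + 13*r + 14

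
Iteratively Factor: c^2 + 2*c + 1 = (c + 1)*(c + 1)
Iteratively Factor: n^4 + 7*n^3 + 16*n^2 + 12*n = (n + 2)*(n^3 + 5*n^2 + 6*n) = n*(n + 2)*(n^2 + 5*n + 6) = n*(n + 2)*(n + 3)*(n + 2)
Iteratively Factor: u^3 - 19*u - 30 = (u + 3)*(u^2 - 3*u - 10) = (u - 5)*(u + 3)*(u + 2)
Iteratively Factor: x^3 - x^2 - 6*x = (x + 2)*(x^2 - 3*x) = (x - 3)*(x + 2)*(x)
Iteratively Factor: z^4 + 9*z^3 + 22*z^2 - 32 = (z + 4)*(z^3 + 5*z^2 + 2*z - 8) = (z + 4)^2*(z^2 + z - 2) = (z + 2)*(z + 4)^2*(z - 1)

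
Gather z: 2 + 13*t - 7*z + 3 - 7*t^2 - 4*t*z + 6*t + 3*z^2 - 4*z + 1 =-7*t^2 + 19*t + 3*z^2 + z*(-4*t - 11) + 6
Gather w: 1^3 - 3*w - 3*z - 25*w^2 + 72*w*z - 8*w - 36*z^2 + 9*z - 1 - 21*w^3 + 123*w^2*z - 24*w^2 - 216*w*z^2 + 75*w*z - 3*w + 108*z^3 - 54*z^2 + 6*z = -21*w^3 + w^2*(123*z - 49) + w*(-216*z^2 + 147*z - 14) + 108*z^3 - 90*z^2 + 12*z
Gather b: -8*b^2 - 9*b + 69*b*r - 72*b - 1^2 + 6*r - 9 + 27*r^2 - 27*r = -8*b^2 + b*(69*r - 81) + 27*r^2 - 21*r - 10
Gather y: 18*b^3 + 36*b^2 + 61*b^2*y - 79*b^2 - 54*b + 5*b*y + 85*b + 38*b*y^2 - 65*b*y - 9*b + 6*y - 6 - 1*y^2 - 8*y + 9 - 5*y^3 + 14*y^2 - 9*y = 18*b^3 - 43*b^2 + 22*b - 5*y^3 + y^2*(38*b + 13) + y*(61*b^2 - 60*b - 11) + 3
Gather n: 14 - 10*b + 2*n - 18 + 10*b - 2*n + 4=0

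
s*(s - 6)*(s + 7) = s^3 + s^2 - 42*s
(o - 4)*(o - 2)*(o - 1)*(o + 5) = o^4 - 2*o^3 - 21*o^2 + 62*o - 40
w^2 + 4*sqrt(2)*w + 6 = (w + sqrt(2))*(w + 3*sqrt(2))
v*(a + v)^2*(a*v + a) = a^3*v^2 + a^3*v + 2*a^2*v^3 + 2*a^2*v^2 + a*v^4 + a*v^3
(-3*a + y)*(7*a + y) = -21*a^2 + 4*a*y + y^2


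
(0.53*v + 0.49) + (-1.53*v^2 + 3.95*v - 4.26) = -1.53*v^2 + 4.48*v - 3.77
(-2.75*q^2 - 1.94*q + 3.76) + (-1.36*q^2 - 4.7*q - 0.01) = -4.11*q^2 - 6.64*q + 3.75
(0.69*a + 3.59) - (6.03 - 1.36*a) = 2.05*a - 2.44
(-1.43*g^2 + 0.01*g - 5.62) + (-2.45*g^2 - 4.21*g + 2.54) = -3.88*g^2 - 4.2*g - 3.08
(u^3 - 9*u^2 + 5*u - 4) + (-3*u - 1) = u^3 - 9*u^2 + 2*u - 5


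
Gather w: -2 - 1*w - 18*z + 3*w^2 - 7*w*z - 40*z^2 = 3*w^2 + w*(-7*z - 1) - 40*z^2 - 18*z - 2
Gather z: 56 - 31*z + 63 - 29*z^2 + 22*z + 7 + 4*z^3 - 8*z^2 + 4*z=4*z^3 - 37*z^2 - 5*z + 126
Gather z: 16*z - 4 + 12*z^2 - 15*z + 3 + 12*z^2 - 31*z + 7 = 24*z^2 - 30*z + 6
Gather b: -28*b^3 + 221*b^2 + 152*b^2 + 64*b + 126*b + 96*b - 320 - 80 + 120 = -28*b^3 + 373*b^2 + 286*b - 280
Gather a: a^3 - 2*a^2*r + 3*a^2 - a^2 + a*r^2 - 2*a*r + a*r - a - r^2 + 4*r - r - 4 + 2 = a^3 + a^2*(2 - 2*r) + a*(r^2 - r - 1) - r^2 + 3*r - 2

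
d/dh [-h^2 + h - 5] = 1 - 2*h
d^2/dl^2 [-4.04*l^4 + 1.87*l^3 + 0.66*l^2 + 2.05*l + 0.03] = -48.48*l^2 + 11.22*l + 1.32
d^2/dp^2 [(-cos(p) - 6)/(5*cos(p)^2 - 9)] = (-200*(cos(p) + 6)*sin(p)^2*cos(p)^2 + (5*cos(p)^2 - 9)^2*cos(p) - 10*(5*cos(p)^2 - 9)*(6*cos(2*p) + cos(3*p)))/(5*cos(p)^2 - 9)^3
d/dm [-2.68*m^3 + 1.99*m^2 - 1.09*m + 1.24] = -8.04*m^2 + 3.98*m - 1.09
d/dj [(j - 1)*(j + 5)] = 2*j + 4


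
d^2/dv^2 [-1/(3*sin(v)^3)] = (3*sin(v)^2 - 4)/sin(v)^5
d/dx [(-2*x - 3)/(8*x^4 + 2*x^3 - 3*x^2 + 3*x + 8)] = (48*x^4 + 104*x^3 + 12*x^2 - 18*x - 7)/(64*x^8 + 32*x^7 - 44*x^6 + 36*x^5 + 149*x^4 + 14*x^3 - 39*x^2 + 48*x + 64)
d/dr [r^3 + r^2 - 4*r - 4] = 3*r^2 + 2*r - 4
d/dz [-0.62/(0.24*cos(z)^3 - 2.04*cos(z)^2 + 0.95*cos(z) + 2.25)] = (-0.4464*cos(z)^2 + 2.5296*cos(z) - 0.589)*sin(z)/(0.24*cos(z)^3 - 2.04*cos(z)^2 + 0.95*cos(z) + 2.25)^2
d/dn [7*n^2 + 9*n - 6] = 14*n + 9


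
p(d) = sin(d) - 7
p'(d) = cos(d)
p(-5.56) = -6.34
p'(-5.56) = 0.75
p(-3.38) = -6.76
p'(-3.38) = -0.97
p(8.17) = -6.05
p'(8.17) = -0.31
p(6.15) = -7.13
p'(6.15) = 0.99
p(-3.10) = -7.04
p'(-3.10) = -1.00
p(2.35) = -6.29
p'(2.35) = -0.70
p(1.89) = -6.05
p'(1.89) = -0.31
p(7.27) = -6.17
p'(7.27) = 0.55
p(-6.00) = -6.72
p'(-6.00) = 0.96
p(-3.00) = -7.14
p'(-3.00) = -0.99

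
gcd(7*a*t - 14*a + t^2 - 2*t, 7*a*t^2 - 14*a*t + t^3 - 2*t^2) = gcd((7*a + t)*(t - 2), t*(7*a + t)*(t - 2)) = 7*a*t - 14*a + t^2 - 2*t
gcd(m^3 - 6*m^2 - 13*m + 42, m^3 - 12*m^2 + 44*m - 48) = m - 2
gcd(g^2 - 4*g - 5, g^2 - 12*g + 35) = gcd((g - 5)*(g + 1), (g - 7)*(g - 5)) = g - 5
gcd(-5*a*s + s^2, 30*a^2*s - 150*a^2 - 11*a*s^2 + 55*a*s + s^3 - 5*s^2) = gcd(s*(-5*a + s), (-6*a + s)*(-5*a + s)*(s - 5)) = -5*a + s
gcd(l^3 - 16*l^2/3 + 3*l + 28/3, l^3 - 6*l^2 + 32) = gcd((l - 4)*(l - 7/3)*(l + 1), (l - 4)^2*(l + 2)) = l - 4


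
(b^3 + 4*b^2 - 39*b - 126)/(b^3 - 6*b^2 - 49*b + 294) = (b + 3)/(b - 7)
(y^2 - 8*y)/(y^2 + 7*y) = (y - 8)/(y + 7)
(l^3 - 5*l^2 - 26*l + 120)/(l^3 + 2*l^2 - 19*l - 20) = (l - 6)/(l + 1)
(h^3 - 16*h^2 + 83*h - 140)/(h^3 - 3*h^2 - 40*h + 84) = (h^2 - 9*h + 20)/(h^2 + 4*h - 12)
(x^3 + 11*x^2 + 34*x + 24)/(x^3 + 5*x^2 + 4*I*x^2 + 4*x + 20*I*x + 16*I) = (x + 6)/(x + 4*I)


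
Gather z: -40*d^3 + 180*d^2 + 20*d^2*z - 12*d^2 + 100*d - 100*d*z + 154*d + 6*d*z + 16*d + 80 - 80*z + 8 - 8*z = -40*d^3 + 168*d^2 + 270*d + z*(20*d^2 - 94*d - 88) + 88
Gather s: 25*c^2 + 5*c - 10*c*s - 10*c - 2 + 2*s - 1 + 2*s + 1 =25*c^2 - 5*c + s*(4 - 10*c) - 2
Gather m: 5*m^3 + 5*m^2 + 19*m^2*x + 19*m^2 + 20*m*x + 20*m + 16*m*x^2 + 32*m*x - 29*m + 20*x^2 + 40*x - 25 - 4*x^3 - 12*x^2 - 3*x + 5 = 5*m^3 + m^2*(19*x + 24) + m*(16*x^2 + 52*x - 9) - 4*x^3 + 8*x^2 + 37*x - 20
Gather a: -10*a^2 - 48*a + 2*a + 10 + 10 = -10*a^2 - 46*a + 20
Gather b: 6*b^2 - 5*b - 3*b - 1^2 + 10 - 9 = 6*b^2 - 8*b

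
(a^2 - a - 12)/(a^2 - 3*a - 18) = (a - 4)/(a - 6)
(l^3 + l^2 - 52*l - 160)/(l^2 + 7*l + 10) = (l^2 - 4*l - 32)/(l + 2)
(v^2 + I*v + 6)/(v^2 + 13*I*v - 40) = (v^2 + I*v + 6)/(v^2 + 13*I*v - 40)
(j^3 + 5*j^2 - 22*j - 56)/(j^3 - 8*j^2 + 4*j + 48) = (j + 7)/(j - 6)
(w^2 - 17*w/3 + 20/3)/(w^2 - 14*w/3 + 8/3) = (3*w - 5)/(3*w - 2)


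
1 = 1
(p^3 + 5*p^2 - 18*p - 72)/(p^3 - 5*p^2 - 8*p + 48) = (p + 6)/(p - 4)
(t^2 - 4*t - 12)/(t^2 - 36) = (t + 2)/(t + 6)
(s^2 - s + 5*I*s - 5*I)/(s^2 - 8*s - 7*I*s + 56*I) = (s^2 - s + 5*I*s - 5*I)/(s^2 - 8*s - 7*I*s + 56*I)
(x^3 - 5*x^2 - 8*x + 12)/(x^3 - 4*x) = (x^2 - 7*x + 6)/(x*(x - 2))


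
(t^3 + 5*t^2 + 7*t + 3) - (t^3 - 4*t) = 5*t^2 + 11*t + 3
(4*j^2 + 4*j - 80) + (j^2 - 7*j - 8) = 5*j^2 - 3*j - 88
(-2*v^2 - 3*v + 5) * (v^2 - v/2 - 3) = -2*v^4 - 2*v^3 + 25*v^2/2 + 13*v/2 - 15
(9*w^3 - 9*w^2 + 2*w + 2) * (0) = 0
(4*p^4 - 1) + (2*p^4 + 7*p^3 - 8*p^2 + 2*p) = 6*p^4 + 7*p^3 - 8*p^2 + 2*p - 1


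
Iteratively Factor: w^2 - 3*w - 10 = (w - 5)*(w + 2)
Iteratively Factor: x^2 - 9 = (x + 3)*(x - 3)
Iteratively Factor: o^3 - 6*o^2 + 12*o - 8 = (o - 2)*(o^2 - 4*o + 4) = (o - 2)^2*(o - 2)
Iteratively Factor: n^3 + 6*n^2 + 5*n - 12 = (n + 4)*(n^2 + 2*n - 3) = (n + 3)*(n + 4)*(n - 1)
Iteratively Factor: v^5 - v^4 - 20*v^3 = (v)*(v^4 - v^3 - 20*v^2) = v^2*(v^3 - v^2 - 20*v) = v^2*(v - 5)*(v^2 + 4*v) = v^3*(v - 5)*(v + 4)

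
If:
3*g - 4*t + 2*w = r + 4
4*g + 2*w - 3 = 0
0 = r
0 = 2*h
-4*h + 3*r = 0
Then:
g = 3/4 - w/2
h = 0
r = 0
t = w/8 - 7/16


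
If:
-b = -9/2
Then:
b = 9/2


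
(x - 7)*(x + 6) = x^2 - x - 42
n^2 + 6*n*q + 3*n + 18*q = (n + 3)*(n + 6*q)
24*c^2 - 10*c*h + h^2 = (-6*c + h)*(-4*c + h)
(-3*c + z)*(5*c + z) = -15*c^2 + 2*c*z + z^2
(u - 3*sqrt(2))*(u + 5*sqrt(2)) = u^2 + 2*sqrt(2)*u - 30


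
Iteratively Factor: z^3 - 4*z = (z + 2)*(z^2 - 2*z) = (z - 2)*(z + 2)*(z)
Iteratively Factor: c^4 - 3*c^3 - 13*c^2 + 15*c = (c)*(c^3 - 3*c^2 - 13*c + 15) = c*(c + 3)*(c^2 - 6*c + 5) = c*(c - 1)*(c + 3)*(c - 5)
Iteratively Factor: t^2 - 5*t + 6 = (t - 2)*(t - 3)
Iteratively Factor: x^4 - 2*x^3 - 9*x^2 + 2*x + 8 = (x + 2)*(x^3 - 4*x^2 - x + 4) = (x - 1)*(x + 2)*(x^2 - 3*x - 4) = (x - 1)*(x + 1)*(x + 2)*(x - 4)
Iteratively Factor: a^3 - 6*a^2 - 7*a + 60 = (a + 3)*(a^2 - 9*a + 20) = (a - 5)*(a + 3)*(a - 4)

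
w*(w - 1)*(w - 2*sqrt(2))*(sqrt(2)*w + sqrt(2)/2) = sqrt(2)*w^4 - 4*w^3 - sqrt(2)*w^3/2 - sqrt(2)*w^2/2 + 2*w^2 + 2*w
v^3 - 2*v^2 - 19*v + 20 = (v - 5)*(v - 1)*(v + 4)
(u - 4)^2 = u^2 - 8*u + 16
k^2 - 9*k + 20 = (k - 5)*(k - 4)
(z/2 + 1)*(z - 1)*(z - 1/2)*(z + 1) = z^4/2 + 3*z^3/4 - z^2 - 3*z/4 + 1/2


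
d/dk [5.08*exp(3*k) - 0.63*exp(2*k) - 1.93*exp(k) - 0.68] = (15.24*exp(2*k) - 1.26*exp(k) - 1.93)*exp(k)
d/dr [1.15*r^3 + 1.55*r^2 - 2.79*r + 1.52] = 3.45*r^2 + 3.1*r - 2.79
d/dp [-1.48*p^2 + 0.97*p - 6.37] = 0.97 - 2.96*p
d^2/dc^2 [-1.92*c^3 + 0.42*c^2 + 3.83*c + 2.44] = 0.84 - 11.52*c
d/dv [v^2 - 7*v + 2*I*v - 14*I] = 2*v - 7 + 2*I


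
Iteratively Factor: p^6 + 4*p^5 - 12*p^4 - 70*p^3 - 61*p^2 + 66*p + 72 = (p + 3)*(p^5 + p^4 - 15*p^3 - 25*p^2 + 14*p + 24) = (p - 4)*(p + 3)*(p^4 + 5*p^3 + 5*p^2 - 5*p - 6) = (p - 4)*(p + 1)*(p + 3)*(p^3 + 4*p^2 + p - 6) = (p - 4)*(p + 1)*(p + 2)*(p + 3)*(p^2 + 2*p - 3) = (p - 4)*(p + 1)*(p + 2)*(p + 3)^2*(p - 1)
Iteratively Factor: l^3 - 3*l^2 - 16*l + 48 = (l - 4)*(l^2 + l - 12) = (l - 4)*(l + 4)*(l - 3)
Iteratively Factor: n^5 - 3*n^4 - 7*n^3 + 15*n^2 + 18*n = (n - 3)*(n^4 - 7*n^2 - 6*n) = n*(n - 3)*(n^3 - 7*n - 6) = n*(n - 3)*(n + 2)*(n^2 - 2*n - 3) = n*(n - 3)*(n + 1)*(n + 2)*(n - 3)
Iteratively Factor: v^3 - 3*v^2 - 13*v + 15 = (v - 1)*(v^2 - 2*v - 15) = (v - 1)*(v + 3)*(v - 5)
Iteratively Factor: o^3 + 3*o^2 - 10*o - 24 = (o + 2)*(o^2 + o - 12) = (o + 2)*(o + 4)*(o - 3)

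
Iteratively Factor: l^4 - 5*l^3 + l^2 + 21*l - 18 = (l - 3)*(l^3 - 2*l^2 - 5*l + 6) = (l - 3)*(l - 1)*(l^2 - l - 6) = (l - 3)^2*(l - 1)*(l + 2)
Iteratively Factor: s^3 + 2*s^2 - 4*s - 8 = (s - 2)*(s^2 + 4*s + 4) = (s - 2)*(s + 2)*(s + 2)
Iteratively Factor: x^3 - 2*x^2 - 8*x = (x - 4)*(x^2 + 2*x) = x*(x - 4)*(x + 2)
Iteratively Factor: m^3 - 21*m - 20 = (m - 5)*(m^2 + 5*m + 4) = (m - 5)*(m + 1)*(m + 4)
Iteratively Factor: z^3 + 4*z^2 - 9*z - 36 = (z + 3)*(z^2 + z - 12) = (z + 3)*(z + 4)*(z - 3)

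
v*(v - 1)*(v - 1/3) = v^3 - 4*v^2/3 + v/3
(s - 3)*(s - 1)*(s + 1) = s^3 - 3*s^2 - s + 3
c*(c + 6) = c^2 + 6*c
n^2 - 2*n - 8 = (n - 4)*(n + 2)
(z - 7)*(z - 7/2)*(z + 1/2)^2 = z^4 - 19*z^3/2 + 57*z^2/4 + 175*z/8 + 49/8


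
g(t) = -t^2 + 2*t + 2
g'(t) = 2 - 2*t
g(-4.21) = -24.14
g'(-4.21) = 10.42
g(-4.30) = -25.09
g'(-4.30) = 10.60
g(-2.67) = -10.47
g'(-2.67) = 7.34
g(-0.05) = 1.90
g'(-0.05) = 2.10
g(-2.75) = -11.06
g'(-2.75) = 7.50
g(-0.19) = 1.58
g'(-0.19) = 2.38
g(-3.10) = -13.81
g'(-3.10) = 8.20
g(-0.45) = 0.90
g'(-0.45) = 2.90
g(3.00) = -1.00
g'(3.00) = -4.00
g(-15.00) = -253.00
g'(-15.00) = 32.00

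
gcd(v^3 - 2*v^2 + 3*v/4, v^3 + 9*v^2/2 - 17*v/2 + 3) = v - 1/2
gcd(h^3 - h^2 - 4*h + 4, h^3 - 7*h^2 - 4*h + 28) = h^2 - 4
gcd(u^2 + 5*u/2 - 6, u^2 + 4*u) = u + 4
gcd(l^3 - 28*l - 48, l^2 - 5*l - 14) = l + 2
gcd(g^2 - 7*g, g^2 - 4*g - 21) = g - 7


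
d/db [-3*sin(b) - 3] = -3*cos(b)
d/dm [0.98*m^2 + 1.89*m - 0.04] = 1.96*m + 1.89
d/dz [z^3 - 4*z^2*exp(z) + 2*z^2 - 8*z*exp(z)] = -4*z^2*exp(z) + 3*z^2 - 16*z*exp(z) + 4*z - 8*exp(z)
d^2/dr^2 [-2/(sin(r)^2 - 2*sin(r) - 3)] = (-12*sin(r) - 8*cos(r)^2 + 36)*cos(r)^2/(-sin(r)^2 + 2*sin(r) + 3)^3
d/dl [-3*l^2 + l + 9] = 1 - 6*l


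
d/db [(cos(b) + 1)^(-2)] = 2*sin(b)/(cos(b) + 1)^3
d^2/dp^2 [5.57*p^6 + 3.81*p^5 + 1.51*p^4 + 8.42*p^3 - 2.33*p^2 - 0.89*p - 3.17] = 167.1*p^4 + 76.2*p^3 + 18.12*p^2 + 50.52*p - 4.66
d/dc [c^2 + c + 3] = 2*c + 1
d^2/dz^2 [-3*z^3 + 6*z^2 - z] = 12 - 18*z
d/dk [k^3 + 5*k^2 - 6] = k*(3*k + 10)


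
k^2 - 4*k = k*(k - 4)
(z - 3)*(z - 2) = z^2 - 5*z + 6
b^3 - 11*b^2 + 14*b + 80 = (b - 8)*(b - 5)*(b + 2)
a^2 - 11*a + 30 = (a - 6)*(a - 5)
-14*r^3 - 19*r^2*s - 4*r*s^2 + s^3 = (-7*r + s)*(r + s)*(2*r + s)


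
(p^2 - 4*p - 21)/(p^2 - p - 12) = (p - 7)/(p - 4)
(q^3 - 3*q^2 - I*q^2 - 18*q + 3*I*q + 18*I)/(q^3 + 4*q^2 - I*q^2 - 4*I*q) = (q^2 - 3*q - 18)/(q*(q + 4))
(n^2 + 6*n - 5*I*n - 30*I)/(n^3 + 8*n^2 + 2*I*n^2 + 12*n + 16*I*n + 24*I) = (n - 5*I)/(n^2 + 2*n*(1 + I) + 4*I)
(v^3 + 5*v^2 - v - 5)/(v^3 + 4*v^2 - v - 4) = (v + 5)/(v + 4)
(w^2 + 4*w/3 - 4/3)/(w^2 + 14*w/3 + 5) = (3*w^2 + 4*w - 4)/(3*w^2 + 14*w + 15)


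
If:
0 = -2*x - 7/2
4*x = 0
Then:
No Solution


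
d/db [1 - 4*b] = -4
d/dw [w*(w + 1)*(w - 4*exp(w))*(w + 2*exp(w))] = -2*w^3*exp(w) + 4*w^3 - 16*w^2*exp(2*w) - 8*w^2*exp(w) + 3*w^2 - 32*w*exp(2*w) - 4*w*exp(w) - 8*exp(2*w)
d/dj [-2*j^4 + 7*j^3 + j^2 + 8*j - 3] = -8*j^3 + 21*j^2 + 2*j + 8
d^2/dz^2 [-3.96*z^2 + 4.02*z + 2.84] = -7.92000000000000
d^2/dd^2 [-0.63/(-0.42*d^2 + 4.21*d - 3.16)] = (-0.222264*d^2 + 2.227932*d + 0.63*(0.84*d - 4.21)*(1.68*d - 8.42) - 1.672272)/(0.42*d^2 - 4.21*d + 3.16)^3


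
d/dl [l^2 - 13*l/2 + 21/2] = 2*l - 13/2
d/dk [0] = 0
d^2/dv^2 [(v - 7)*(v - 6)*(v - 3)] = 6*v - 32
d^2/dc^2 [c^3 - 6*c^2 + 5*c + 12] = 6*c - 12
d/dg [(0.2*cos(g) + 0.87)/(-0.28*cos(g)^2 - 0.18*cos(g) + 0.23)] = (0.056*sin(g)^2 - 0.4872*cos(g) - 0.2586)*sin(g)/(0.28*cos(g)^2 + 0.18*cos(g) - 0.23)^2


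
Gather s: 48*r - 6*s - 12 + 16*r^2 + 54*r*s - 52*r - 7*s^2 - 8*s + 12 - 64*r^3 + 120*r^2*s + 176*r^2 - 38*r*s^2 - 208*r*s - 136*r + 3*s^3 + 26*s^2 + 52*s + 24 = -64*r^3 + 192*r^2 - 140*r + 3*s^3 + s^2*(19 - 38*r) + s*(120*r^2 - 154*r + 38) + 24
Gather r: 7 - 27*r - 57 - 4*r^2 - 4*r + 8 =-4*r^2 - 31*r - 42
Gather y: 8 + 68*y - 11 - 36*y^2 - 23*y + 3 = -36*y^2 + 45*y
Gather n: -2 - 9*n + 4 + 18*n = 9*n + 2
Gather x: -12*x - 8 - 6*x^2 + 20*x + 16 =-6*x^2 + 8*x + 8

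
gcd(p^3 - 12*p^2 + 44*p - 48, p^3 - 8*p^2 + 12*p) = p^2 - 8*p + 12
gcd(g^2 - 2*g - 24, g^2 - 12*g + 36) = g - 6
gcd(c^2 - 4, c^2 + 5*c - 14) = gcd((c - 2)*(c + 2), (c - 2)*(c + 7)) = c - 2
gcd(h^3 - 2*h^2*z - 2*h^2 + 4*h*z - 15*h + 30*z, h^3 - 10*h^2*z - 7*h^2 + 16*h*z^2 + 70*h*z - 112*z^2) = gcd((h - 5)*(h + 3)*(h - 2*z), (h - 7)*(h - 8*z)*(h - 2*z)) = -h + 2*z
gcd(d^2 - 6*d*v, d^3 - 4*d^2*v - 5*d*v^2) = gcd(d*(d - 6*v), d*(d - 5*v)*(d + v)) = d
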